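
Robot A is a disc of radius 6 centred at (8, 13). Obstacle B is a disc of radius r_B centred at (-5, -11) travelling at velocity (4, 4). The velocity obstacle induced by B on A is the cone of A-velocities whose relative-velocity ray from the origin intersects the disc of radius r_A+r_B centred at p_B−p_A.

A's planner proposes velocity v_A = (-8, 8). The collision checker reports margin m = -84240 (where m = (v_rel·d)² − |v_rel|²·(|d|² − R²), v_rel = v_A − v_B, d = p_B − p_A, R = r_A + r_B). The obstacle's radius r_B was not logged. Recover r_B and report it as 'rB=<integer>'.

m = -84240
d = (-13, -24);  v_rel = (-12, 4),  |v_rel|² = 160
v_rel×d = (-12)·(-24) − (4)·(-13) = 340
since m = R²·160 − 340²:  R² = (115600 + -84240) / 160 = 196
R = √196 = 14  ⇒  r_B = 14 − 6 = 8

rB=8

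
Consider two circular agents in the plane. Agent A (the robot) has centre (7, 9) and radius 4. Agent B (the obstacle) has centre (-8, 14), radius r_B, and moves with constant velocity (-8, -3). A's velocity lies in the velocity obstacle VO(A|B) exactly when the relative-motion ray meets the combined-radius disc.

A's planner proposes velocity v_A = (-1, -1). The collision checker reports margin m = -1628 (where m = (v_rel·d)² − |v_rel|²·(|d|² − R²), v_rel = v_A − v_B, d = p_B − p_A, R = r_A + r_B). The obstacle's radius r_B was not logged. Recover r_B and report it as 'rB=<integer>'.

m = -1628
d = (-15, 5);  v_rel = (7, 2),  |v_rel|² = 53
v_rel×d = (7)·(5) − (2)·(-15) = 65
since m = R²·53 − 65²:  R² = (4225 + -1628) / 53 = 49
R = √49 = 7  ⇒  r_B = 7 − 4 = 3

rB=3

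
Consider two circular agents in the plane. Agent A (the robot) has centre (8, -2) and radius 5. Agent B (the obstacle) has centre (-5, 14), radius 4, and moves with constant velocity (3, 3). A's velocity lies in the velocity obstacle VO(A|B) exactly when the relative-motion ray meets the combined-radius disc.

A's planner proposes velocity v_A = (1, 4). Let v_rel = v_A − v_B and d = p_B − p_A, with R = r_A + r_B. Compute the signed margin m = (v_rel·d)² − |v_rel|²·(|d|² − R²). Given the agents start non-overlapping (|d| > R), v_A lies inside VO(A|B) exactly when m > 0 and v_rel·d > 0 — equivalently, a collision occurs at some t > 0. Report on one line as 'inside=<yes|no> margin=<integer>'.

d = (-13, 16),  |d|² = 425;  R = 5+4 = 9,  c = 425−9² = 344
v_rel = (-2, 1),  |v_rel|² = 5;  v_rel·d = (-2)·(-13) + (1)·(16) = 42
5·t² − 84·t + 344 = 0  ⇒  m = 42² − 5·344 = 44
m = 44 > 0,  v_rel·d = 42 > 0  ⇒  inside

inside=yes margin=44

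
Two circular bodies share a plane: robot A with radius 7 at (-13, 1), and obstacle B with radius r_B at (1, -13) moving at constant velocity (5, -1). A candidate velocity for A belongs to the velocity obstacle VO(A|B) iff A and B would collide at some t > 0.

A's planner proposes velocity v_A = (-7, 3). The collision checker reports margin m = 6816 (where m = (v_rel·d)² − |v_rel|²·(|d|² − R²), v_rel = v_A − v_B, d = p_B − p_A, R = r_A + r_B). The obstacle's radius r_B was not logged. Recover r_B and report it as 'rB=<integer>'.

m = 6816
d = (14, -14);  v_rel = (-12, 4),  |v_rel|² = 160
v_rel×d = (-12)·(-14) − (4)·(14) = 112
since m = R²·160 − 112²:  R² = (12544 + 6816) / 160 = 121
R = √121 = 11  ⇒  r_B = 11 − 7 = 4

rB=4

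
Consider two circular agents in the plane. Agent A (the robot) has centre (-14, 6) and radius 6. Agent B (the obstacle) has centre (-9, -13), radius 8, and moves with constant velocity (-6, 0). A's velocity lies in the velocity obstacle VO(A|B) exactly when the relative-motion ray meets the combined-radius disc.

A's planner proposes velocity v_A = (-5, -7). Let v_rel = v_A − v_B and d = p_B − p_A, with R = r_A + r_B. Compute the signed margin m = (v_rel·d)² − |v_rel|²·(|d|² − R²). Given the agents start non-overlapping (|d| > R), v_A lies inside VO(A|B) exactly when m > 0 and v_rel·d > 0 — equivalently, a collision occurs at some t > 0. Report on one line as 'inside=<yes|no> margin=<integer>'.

d = (5, -19),  |d|² = 386;  R = 6+8 = 14,  c = 386−14² = 190
v_rel = (1, -7),  |v_rel|² = 50;  v_rel·d = (1)·(5) + (-7)·(-19) = 138
50·t² − 276·t + 190 = 0  ⇒  m = 138² − 50·190 = 9544
m = 9544 > 0,  v_rel·d = 138 > 0  ⇒  inside

inside=yes margin=9544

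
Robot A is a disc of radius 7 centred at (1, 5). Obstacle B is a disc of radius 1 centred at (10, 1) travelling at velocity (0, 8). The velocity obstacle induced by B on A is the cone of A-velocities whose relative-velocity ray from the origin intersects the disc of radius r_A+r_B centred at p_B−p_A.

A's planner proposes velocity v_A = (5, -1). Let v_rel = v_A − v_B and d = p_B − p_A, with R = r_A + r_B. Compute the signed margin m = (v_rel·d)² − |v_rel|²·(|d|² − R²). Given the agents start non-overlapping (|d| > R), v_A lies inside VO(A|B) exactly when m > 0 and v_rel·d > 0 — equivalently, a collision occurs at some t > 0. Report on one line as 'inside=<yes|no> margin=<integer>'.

d = (9, -4),  |d|² = 97;  R = 7+1 = 8,  c = 97−8² = 33
v_rel = (5, -9),  |v_rel|² = 106;  v_rel·d = (5)·(9) + (-9)·(-4) = 81
106·t² − 162·t + 33 = 0  ⇒  m = 81² − 106·33 = 3063
m = 3063 > 0,  v_rel·d = 81 > 0  ⇒  inside

inside=yes margin=3063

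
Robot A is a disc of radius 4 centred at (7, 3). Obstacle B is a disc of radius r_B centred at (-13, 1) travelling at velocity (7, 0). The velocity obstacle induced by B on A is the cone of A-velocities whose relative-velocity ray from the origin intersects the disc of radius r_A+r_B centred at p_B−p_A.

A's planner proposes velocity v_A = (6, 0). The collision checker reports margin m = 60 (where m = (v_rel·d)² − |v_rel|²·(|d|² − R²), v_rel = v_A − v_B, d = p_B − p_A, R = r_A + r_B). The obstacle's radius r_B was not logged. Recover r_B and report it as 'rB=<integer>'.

m = 60
d = (-20, -2);  v_rel = (-1, 0),  |v_rel|² = 1
v_rel×d = (-1)·(-2) − (0)·(-20) = 2
since m = R²·1 − 2²:  R² = (4 + 60) / 1 = 64
R = √64 = 8  ⇒  r_B = 8 − 4 = 4

rB=4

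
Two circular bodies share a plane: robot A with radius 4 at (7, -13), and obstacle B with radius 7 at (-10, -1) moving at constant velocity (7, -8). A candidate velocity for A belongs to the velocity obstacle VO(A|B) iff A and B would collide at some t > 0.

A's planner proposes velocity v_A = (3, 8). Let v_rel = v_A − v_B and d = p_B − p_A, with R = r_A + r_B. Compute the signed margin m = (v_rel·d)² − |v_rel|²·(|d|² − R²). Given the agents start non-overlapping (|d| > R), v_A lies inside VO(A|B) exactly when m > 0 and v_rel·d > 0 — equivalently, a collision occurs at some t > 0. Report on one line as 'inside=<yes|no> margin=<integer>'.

d = (-17, 12),  |d|² = 433;  R = 4+7 = 11,  c = 433−11² = 312
v_rel = (-4, 16),  |v_rel|² = 272;  v_rel·d = (-4)·(-17) + (16)·(12) = 260
272·t² − 520·t + 312 = 0  ⇒  m = 260² − 272·312 = -17264
m = -17264 < 0,  v_rel·d = 260 > 0  ⇒  outside

inside=no margin=-17264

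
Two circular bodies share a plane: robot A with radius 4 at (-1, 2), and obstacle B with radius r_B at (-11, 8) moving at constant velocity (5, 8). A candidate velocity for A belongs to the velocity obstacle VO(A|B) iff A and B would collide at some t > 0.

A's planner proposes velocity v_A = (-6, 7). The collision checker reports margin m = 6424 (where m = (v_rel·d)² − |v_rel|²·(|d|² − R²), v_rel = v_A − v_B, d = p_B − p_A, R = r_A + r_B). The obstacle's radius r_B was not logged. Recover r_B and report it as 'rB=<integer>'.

m = 6424
d = (-10, 6);  v_rel = (-11, -1),  |v_rel|² = 122
v_rel×d = (-11)·(6) − (-1)·(-10) = -76
since m = R²·122 − (-76)²:  R² = (5776 + 6424) / 122 = 100
R = √100 = 10  ⇒  r_B = 10 − 4 = 6

rB=6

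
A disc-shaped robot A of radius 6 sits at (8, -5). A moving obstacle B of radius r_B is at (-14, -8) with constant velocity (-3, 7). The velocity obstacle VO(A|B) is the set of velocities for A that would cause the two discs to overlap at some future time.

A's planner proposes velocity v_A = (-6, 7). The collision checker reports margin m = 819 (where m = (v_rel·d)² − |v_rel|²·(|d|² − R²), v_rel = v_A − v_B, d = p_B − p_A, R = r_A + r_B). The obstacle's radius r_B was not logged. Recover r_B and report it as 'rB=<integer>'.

m = 819
d = (-22, -3);  v_rel = (-3, 0),  |v_rel|² = 9
v_rel×d = (-3)·(-3) − (0)·(-22) = 9
since m = R²·9 − 9²:  R² = (81 + 819) / 9 = 100
R = √100 = 10  ⇒  r_B = 10 − 6 = 4

rB=4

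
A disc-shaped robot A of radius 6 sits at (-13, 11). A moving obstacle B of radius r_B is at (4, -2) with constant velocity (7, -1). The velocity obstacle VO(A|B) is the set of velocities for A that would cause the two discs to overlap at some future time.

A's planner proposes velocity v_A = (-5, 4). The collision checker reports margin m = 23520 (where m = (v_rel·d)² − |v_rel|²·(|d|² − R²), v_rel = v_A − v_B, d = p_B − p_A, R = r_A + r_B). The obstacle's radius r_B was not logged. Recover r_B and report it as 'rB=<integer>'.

m = 23520
d = (17, -13);  v_rel = (-12, 5),  |v_rel|² = 169
v_rel×d = (-12)·(-13) − (5)·(17) = 71
since m = R²·169 − 71²:  R² = (5041 + 23520) / 169 = 169
R = √169 = 13  ⇒  r_B = 13 − 6 = 7

rB=7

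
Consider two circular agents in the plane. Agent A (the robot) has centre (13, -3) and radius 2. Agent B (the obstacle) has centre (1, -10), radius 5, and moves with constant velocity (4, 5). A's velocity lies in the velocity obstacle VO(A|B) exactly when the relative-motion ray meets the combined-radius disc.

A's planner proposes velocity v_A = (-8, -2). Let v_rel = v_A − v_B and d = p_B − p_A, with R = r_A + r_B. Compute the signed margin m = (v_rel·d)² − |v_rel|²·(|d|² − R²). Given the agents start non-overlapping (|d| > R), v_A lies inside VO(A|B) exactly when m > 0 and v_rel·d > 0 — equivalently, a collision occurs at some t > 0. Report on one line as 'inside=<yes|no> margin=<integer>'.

d = (-12, -7),  |d|² = 193;  R = 2+5 = 7,  c = 193−7² = 144
v_rel = (-12, -7),  |v_rel|² = 193;  v_rel·d = (-12)·(-12) + (-7)·(-7) = 193
193·t² − 386·t + 144 = 0  ⇒  m = 193² − 193·144 = 9457
m = 9457 > 0,  v_rel·d = 193 > 0  ⇒  inside

inside=yes margin=9457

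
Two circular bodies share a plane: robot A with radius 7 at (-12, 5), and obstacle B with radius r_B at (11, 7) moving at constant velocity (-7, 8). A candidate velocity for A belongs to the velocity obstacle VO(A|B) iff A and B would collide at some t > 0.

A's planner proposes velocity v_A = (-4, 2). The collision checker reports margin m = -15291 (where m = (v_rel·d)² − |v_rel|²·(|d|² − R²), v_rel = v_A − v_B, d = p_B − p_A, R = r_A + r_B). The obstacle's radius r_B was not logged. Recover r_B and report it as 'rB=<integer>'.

m = -15291
d = (23, 2);  v_rel = (3, -6),  |v_rel|² = 45
v_rel×d = (3)·(2) − (-6)·(23) = 144
since m = R²·45 − 144²:  R² = (20736 + -15291) / 45 = 121
R = √121 = 11  ⇒  r_B = 11 − 7 = 4

rB=4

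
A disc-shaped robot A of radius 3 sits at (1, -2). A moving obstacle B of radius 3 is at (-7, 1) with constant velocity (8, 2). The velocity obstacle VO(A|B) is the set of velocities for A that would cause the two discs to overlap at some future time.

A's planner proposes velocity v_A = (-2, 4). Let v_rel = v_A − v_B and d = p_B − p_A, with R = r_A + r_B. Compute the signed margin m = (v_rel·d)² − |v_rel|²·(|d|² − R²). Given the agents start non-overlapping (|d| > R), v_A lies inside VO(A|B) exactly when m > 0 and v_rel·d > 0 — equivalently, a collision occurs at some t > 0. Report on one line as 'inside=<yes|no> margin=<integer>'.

d = (-8, 3),  |d|² = 73;  R = 3+3 = 6,  c = 73−6² = 37
v_rel = (-10, 2),  |v_rel|² = 104;  v_rel·d = (-10)·(-8) + (2)·(3) = 86
104·t² − 172·t + 37 = 0  ⇒  m = 86² − 104·37 = 3548
m = 3548 > 0,  v_rel·d = 86 > 0  ⇒  inside

inside=yes margin=3548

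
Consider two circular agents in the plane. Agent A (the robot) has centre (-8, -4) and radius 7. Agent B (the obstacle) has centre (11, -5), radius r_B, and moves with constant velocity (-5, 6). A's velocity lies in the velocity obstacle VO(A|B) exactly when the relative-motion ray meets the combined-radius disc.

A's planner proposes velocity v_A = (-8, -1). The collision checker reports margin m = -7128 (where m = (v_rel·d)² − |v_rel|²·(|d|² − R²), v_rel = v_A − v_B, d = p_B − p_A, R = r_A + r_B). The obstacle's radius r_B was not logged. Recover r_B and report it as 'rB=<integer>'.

m = -7128
d = (19, -1);  v_rel = (-3, -7),  |v_rel|² = 58
v_rel×d = (-3)·(-1) − (-7)·(19) = 136
since m = R²·58 − 136²:  R² = (18496 + -7128) / 58 = 196
R = √196 = 14  ⇒  r_B = 14 − 7 = 7

rB=7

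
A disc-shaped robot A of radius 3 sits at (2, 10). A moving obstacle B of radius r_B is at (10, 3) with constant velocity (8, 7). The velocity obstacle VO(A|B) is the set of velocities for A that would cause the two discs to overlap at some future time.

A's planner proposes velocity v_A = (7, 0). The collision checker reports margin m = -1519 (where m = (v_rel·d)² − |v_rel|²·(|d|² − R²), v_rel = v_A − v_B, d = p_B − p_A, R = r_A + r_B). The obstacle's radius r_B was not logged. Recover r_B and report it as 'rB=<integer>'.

m = -1519
d = (8, -7);  v_rel = (-1, -7),  |v_rel|² = 50
v_rel×d = (-1)·(-7) − (-7)·(8) = 63
since m = R²·50 − 63²:  R² = (3969 + -1519) / 50 = 49
R = √49 = 7  ⇒  r_B = 7 − 3 = 4

rB=4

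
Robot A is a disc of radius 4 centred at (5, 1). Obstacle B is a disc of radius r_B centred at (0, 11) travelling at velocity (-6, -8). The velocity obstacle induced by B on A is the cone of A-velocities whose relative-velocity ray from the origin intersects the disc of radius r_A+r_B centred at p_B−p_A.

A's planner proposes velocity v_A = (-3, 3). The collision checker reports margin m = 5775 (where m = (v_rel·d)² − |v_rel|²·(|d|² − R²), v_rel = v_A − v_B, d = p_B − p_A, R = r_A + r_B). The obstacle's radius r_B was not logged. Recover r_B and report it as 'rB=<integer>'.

m = 5775
d = (-5, 10);  v_rel = (3, 11),  |v_rel|² = 130
v_rel×d = (3)·(10) − (11)·(-5) = 85
since m = R²·130 − 85²:  R² = (7225 + 5775) / 130 = 100
R = √100 = 10  ⇒  r_B = 10 − 4 = 6

rB=6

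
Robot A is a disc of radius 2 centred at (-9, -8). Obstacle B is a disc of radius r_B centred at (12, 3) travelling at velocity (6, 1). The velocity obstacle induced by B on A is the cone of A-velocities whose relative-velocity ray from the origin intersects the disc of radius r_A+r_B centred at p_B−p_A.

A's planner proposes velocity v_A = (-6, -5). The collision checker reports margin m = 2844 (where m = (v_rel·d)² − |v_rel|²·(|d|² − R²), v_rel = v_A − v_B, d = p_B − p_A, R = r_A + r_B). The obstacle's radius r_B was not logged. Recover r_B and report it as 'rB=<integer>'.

m = 2844
d = (21, 11);  v_rel = (-12, -6),  |v_rel|² = 180
v_rel×d = (-12)·(11) − (-6)·(21) = -6
since m = R²·180 − (-6)²:  R² = (36 + 2844) / 180 = 16
R = √16 = 4  ⇒  r_B = 4 − 2 = 2

rB=2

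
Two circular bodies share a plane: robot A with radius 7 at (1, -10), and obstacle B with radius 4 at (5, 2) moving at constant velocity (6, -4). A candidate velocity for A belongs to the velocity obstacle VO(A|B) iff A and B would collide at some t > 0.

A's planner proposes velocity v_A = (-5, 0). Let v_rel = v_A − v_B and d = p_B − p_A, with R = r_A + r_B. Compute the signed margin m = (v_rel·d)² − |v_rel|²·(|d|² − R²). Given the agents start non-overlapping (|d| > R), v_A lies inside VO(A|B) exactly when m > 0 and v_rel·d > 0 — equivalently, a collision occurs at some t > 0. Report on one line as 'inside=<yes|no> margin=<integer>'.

d = (4, 12),  |d|² = 160;  R = 7+4 = 11,  c = 160−11² = 39
v_rel = (-11, 4),  |v_rel|² = 137;  v_rel·d = (-11)·(4) + (4)·(12) = 4
137·t² − 8·t + 39 = 0  ⇒  m = 4² − 137·39 = -5327
m = -5327 < 0,  v_rel·d = 4 > 0  ⇒  outside

inside=no margin=-5327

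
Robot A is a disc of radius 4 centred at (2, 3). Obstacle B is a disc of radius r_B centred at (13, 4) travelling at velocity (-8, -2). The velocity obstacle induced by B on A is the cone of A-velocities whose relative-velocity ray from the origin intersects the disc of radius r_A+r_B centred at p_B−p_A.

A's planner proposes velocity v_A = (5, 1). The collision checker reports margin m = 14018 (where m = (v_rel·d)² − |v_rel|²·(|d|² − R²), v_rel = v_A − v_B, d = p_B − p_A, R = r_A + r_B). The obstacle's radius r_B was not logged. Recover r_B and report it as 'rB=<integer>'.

m = 14018
d = (11, 1);  v_rel = (13, 3),  |v_rel|² = 178
v_rel×d = (13)·(1) − (3)·(11) = -20
since m = R²·178 − (-20)²:  R² = (400 + 14018) / 178 = 81
R = √81 = 9  ⇒  r_B = 9 − 4 = 5

rB=5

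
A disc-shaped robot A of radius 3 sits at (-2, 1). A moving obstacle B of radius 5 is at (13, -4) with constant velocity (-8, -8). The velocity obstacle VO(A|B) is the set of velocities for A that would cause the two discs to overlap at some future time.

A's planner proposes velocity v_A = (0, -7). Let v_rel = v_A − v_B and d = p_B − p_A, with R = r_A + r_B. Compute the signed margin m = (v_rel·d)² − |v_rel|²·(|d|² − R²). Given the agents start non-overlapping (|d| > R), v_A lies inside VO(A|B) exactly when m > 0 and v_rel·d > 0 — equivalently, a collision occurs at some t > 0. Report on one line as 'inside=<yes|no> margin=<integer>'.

d = (15, -5),  |d|² = 250;  R = 3+5 = 8,  c = 250−8² = 186
v_rel = (8, 1),  |v_rel|² = 65;  v_rel·d = (8)·(15) + (1)·(-5) = 115
65·t² − 230·t + 186 = 0  ⇒  m = 115² − 65·186 = 1135
m = 1135 > 0,  v_rel·d = 115 > 0  ⇒  inside

inside=yes margin=1135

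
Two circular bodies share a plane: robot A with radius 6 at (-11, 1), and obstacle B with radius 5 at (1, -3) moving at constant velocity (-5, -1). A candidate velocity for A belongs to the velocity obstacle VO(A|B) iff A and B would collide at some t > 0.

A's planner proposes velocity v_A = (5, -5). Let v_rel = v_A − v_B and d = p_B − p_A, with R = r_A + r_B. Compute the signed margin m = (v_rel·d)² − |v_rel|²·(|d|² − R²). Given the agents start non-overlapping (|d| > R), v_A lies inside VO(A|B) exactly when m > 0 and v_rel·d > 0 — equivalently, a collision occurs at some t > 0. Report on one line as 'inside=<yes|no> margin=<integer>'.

d = (12, -4),  |d|² = 160;  R = 6+5 = 11,  c = 160−11² = 39
v_rel = (10, -4),  |v_rel|² = 116;  v_rel·d = (10)·(12) + (-4)·(-4) = 136
116·t² − 272·t + 39 = 0  ⇒  m = 136² − 116·39 = 13972
m = 13972 > 0,  v_rel·d = 136 > 0  ⇒  inside

inside=yes margin=13972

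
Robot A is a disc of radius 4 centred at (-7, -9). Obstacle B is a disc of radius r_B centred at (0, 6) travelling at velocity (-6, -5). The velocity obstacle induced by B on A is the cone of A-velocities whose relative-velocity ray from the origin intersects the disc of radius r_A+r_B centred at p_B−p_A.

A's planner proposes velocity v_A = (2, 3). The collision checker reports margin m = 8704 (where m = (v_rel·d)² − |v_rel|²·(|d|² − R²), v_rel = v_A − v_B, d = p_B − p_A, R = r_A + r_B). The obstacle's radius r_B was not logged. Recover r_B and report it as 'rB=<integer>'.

m = 8704
d = (7, 15);  v_rel = (8, 8),  |v_rel|² = 128
v_rel×d = (8)·(15) − (8)·(7) = 64
since m = R²·128 − 64²:  R² = (4096 + 8704) / 128 = 100
R = √100 = 10  ⇒  r_B = 10 − 4 = 6

rB=6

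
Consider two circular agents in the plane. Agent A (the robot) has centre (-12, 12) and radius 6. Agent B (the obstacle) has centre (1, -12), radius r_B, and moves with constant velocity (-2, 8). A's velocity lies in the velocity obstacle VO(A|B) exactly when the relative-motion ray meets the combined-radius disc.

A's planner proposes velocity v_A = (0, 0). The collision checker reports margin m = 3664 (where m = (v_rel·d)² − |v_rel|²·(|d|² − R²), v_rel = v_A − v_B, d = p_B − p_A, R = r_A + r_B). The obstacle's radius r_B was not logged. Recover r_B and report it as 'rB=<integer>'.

m = 3664
d = (13, -24);  v_rel = (2, -8),  |v_rel|² = 68
v_rel×d = (2)·(-24) − (-8)·(13) = 56
since m = R²·68 − 56²:  R² = (3136 + 3664) / 68 = 100
R = √100 = 10  ⇒  r_B = 10 − 6 = 4

rB=4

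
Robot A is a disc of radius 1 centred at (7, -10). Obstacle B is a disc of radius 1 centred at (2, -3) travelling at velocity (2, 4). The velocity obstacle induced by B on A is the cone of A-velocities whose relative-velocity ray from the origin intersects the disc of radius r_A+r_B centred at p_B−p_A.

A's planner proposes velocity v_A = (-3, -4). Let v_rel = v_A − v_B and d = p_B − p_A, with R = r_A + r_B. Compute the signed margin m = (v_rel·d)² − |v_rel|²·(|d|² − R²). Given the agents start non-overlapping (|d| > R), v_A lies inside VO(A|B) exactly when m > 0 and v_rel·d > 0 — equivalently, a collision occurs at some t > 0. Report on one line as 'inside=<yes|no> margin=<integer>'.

d = (-5, 7),  |d|² = 74;  R = 1+1 = 2,  c = 74−2² = 70
v_rel = (-5, -8),  |v_rel|² = 89;  v_rel·d = (-5)·(-5) + (-8)·(7) = -31
89·t² + 62·t + 70 = 0  ⇒  m = (-31)² − 89·70 = -5269
m = -5269 < 0,  v_rel·d = -31 < 0  ⇒  outside

inside=no margin=-5269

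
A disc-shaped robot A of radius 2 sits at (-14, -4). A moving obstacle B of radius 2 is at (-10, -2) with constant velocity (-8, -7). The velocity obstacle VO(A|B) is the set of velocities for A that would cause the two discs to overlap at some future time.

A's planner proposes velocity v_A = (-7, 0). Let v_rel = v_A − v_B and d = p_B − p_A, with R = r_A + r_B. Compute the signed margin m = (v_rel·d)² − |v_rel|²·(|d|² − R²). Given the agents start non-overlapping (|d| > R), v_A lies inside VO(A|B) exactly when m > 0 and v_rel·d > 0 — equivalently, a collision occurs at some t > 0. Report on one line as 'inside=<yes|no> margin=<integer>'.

d = (4, 2),  |d|² = 20;  R = 2+2 = 4,  c = 20−4² = 4
v_rel = (1, 7),  |v_rel|² = 50;  v_rel·d = (1)·(4) + (7)·(2) = 18
50·t² − 36·t + 4 = 0  ⇒  m = 18² − 50·4 = 124
m = 124 > 0,  v_rel·d = 18 > 0  ⇒  inside

inside=yes margin=124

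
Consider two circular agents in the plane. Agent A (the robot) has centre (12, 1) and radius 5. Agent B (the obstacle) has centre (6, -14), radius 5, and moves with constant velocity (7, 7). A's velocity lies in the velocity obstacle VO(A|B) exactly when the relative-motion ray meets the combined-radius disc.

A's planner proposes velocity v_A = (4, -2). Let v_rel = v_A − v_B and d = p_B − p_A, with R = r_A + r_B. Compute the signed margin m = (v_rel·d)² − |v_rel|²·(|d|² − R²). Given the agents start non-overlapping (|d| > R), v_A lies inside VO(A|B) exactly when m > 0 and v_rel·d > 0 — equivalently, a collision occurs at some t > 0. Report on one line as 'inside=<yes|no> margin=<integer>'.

d = (-6, -15),  |d|² = 261;  R = 5+5 = 10,  c = 261−10² = 161
v_rel = (-3, -9),  |v_rel|² = 90;  v_rel·d = (-3)·(-6) + (-9)·(-15) = 153
90·t² − 306·t + 161 = 0  ⇒  m = 153² − 90·161 = 8919
m = 8919 > 0,  v_rel·d = 153 > 0  ⇒  inside

inside=yes margin=8919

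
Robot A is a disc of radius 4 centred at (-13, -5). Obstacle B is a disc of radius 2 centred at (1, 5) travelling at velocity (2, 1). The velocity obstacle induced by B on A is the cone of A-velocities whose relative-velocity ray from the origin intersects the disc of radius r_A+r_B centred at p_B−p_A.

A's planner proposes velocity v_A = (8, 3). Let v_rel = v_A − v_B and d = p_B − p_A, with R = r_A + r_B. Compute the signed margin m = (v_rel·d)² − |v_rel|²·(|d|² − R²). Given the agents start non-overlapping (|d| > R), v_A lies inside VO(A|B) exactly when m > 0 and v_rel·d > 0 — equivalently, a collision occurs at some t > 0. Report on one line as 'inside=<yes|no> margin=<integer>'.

d = (14, 10),  |d|² = 296;  R = 4+2 = 6,  c = 296−6² = 260
v_rel = (6, 2),  |v_rel|² = 40;  v_rel·d = (6)·(14) + (2)·(10) = 104
40·t² − 208·t + 260 = 0  ⇒  m = 104² − 40·260 = 416
m = 416 > 0,  v_rel·d = 104 > 0  ⇒  inside

inside=yes margin=416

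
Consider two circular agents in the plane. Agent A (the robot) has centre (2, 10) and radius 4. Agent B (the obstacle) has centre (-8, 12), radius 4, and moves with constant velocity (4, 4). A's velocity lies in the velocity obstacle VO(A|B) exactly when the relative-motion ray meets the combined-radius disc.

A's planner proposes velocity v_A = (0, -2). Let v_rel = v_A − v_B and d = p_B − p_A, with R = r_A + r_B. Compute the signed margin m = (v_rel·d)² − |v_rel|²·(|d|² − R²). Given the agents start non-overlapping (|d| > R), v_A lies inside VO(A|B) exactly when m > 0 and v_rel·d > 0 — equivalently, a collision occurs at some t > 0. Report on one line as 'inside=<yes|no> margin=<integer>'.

d = (-10, 2),  |d|² = 104;  R = 4+4 = 8,  c = 104−8² = 40
v_rel = (-4, -6),  |v_rel|² = 52;  v_rel·d = (-4)·(-10) + (-6)·(2) = 28
52·t² − 56·t + 40 = 0  ⇒  m = 28² − 52·40 = -1296
m = -1296 < 0,  v_rel·d = 28 > 0  ⇒  outside

inside=no margin=-1296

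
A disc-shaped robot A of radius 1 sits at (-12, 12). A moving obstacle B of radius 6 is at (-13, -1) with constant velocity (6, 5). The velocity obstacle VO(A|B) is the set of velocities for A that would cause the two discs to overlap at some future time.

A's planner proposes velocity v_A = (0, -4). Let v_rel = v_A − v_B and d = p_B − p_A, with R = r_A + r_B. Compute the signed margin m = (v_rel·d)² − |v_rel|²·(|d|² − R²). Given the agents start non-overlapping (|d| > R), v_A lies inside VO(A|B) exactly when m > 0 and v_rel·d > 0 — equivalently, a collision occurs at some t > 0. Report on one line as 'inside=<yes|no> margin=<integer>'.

d = (-1, -13),  |d|² = 170;  R = 1+6 = 7,  c = 170−7² = 121
v_rel = (-6, -9),  |v_rel|² = 117;  v_rel·d = (-6)·(-1) + (-9)·(-13) = 123
117·t² − 246·t + 121 = 0  ⇒  m = 123² − 117·121 = 972
m = 972 > 0,  v_rel·d = 123 > 0  ⇒  inside

inside=yes margin=972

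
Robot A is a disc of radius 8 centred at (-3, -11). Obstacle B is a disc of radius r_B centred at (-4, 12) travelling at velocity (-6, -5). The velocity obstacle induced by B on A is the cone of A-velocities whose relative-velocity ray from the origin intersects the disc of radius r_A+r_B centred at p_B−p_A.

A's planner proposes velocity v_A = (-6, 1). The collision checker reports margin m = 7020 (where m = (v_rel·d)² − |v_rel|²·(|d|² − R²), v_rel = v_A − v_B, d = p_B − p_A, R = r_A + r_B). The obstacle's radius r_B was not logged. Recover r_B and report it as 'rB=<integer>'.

m = 7020
d = (-1, 23);  v_rel = (0, 6),  |v_rel|² = 36
v_rel×d = (0)·(23) − (6)·(-1) = 6
since m = R²·36 − 6²:  R² = (36 + 7020) / 36 = 196
R = √196 = 14  ⇒  r_B = 14 − 8 = 6

rB=6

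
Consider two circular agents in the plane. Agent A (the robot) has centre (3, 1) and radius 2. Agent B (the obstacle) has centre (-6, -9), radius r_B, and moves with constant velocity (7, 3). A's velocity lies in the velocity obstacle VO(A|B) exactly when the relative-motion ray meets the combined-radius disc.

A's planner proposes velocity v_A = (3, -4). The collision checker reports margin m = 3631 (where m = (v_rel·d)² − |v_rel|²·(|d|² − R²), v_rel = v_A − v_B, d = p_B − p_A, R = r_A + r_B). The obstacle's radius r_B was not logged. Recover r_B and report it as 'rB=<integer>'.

m = 3631
d = (-9, -10);  v_rel = (-4, -7),  |v_rel|² = 65
v_rel×d = (-4)·(-10) − (-7)·(-9) = -23
since m = R²·65 − (-23)²:  R² = (529 + 3631) / 65 = 64
R = √64 = 8  ⇒  r_B = 8 − 2 = 6

rB=6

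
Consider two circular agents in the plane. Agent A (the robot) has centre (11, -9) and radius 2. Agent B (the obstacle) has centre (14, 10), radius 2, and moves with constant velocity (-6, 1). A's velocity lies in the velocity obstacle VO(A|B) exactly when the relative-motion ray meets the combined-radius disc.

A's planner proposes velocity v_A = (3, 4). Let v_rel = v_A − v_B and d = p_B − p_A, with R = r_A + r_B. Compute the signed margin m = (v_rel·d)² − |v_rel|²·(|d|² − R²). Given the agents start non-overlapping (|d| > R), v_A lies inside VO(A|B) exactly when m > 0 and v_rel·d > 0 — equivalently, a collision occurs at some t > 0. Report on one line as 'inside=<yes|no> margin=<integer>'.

d = (3, 19),  |d|² = 370;  R = 2+2 = 4,  c = 370−4² = 354
v_rel = (9, 3),  |v_rel|² = 90;  v_rel·d = (9)·(3) + (3)·(19) = 84
90·t² − 168·t + 354 = 0  ⇒  m = 84² − 90·354 = -24804
m = -24804 < 0,  v_rel·d = 84 > 0  ⇒  outside

inside=no margin=-24804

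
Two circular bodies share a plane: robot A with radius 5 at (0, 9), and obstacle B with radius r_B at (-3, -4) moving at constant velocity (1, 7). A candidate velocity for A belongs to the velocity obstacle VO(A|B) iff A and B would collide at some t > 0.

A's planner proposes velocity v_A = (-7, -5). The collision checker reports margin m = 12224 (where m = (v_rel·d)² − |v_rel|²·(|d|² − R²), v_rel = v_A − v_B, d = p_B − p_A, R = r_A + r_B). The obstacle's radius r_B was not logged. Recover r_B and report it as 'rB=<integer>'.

m = 12224
d = (-3, -13);  v_rel = (-8, -12),  |v_rel|² = 208
v_rel×d = (-8)·(-13) − (-12)·(-3) = 68
since m = R²·208 − 68²:  R² = (4624 + 12224) / 208 = 81
R = √81 = 9  ⇒  r_B = 9 − 5 = 4

rB=4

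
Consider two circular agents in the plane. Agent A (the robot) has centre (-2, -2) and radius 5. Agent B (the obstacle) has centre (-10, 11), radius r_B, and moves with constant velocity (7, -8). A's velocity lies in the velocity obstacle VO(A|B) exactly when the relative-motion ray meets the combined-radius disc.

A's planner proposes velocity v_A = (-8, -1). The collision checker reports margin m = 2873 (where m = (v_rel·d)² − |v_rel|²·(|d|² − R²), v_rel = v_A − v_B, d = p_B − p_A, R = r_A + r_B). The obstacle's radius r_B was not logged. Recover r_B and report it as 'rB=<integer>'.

m = 2873
d = (-8, 13);  v_rel = (-15, 7),  |v_rel|² = 274
v_rel×d = (-15)·(13) − (7)·(-8) = -139
since m = R²·274 − (-139)²:  R² = (19321 + 2873) / 274 = 81
R = √81 = 9  ⇒  r_B = 9 − 5 = 4

rB=4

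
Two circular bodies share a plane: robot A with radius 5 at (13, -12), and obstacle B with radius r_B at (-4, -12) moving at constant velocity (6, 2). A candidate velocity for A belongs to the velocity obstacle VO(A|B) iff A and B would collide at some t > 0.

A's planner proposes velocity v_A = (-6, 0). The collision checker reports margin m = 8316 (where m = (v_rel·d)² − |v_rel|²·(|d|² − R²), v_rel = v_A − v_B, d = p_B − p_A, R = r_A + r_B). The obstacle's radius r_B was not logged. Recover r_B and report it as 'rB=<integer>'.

m = 8316
d = (-17, 0);  v_rel = (-12, -2),  |v_rel|² = 148
v_rel×d = (-12)·(0) − (-2)·(-17) = -34
since m = R²·148 − (-34)²:  R² = (1156 + 8316) / 148 = 64
R = √64 = 8  ⇒  r_B = 8 − 5 = 3

rB=3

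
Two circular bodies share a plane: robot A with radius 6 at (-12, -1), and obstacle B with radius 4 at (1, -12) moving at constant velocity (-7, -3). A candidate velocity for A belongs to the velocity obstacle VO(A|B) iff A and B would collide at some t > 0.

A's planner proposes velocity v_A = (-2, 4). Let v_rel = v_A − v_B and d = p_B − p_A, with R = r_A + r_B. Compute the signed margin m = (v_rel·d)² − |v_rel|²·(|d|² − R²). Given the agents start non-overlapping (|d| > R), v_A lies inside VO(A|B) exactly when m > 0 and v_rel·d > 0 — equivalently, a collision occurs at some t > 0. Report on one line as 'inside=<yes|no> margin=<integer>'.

d = (13, -11),  |d|² = 290;  R = 6+4 = 10,  c = 290−10² = 190
v_rel = (5, 7),  |v_rel|² = 74;  v_rel·d = (5)·(13) + (7)·(-11) = -12
74·t² + 24·t + 190 = 0  ⇒  m = (-12)² − 74·190 = -13916
m = -13916 < 0,  v_rel·d = -12 < 0  ⇒  outside

inside=no margin=-13916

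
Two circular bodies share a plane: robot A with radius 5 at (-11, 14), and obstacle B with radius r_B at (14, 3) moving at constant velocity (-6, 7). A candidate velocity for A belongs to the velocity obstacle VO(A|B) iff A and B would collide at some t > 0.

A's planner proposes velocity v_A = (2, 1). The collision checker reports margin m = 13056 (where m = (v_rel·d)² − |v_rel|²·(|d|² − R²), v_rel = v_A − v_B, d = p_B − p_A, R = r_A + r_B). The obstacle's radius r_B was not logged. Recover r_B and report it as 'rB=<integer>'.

m = 13056
d = (25, -11);  v_rel = (8, -6),  |v_rel|² = 100
v_rel×d = (8)·(-11) − (-6)·(25) = 62
since m = R²·100 − 62²:  R² = (3844 + 13056) / 100 = 169
R = √169 = 13  ⇒  r_B = 13 − 5 = 8

rB=8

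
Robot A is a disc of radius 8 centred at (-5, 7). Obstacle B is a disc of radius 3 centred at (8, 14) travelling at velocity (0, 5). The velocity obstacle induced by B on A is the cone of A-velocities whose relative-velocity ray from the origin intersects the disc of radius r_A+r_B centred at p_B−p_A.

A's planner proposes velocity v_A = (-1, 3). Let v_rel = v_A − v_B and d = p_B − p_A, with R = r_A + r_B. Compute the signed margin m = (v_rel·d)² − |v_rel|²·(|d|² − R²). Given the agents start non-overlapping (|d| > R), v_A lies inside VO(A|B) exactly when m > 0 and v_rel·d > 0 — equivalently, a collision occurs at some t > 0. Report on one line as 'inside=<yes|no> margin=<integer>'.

d = (13, 7),  |d|² = 218;  R = 8+3 = 11,  c = 218−11² = 97
v_rel = (-1, -2),  |v_rel|² = 5;  v_rel·d = (-1)·(13) + (-2)·(7) = -27
5·t² + 54·t + 97 = 0  ⇒  m = (-27)² − 5·97 = 244
m = 244 > 0,  v_rel·d = -27 < 0  ⇒  outside

inside=no margin=244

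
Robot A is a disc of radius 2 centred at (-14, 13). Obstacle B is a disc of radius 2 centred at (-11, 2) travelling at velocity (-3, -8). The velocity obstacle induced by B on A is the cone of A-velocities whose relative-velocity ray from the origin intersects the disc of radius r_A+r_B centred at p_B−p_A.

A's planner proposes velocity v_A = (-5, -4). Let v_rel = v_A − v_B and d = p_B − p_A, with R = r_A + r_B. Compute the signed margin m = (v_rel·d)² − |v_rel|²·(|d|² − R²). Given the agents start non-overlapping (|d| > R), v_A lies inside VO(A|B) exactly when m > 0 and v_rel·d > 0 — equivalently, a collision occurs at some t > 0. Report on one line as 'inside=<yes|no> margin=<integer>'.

d = (3, -11),  |d|² = 130;  R = 2+2 = 4,  c = 130−4² = 114
v_rel = (-2, 4),  |v_rel|² = 20;  v_rel·d = (-2)·(3) + (4)·(-11) = -50
20·t² + 100·t + 114 = 0  ⇒  m = (-50)² − 20·114 = 220
m = 220 > 0,  v_rel·d = -50 < 0  ⇒  outside

inside=no margin=220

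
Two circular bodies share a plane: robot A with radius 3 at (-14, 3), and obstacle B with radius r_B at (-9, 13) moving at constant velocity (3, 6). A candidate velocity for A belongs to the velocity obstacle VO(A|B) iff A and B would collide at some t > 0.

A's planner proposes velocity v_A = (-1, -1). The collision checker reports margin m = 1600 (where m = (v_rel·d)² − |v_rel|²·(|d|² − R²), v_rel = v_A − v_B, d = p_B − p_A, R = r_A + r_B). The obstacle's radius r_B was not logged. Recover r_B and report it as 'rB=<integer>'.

m = 1600
d = (5, 10);  v_rel = (-4, -7),  |v_rel|² = 65
v_rel×d = (-4)·(10) − (-7)·(5) = -5
since m = R²·65 − (-5)²:  R² = (25 + 1600) / 65 = 25
R = √25 = 5  ⇒  r_B = 5 − 3 = 2

rB=2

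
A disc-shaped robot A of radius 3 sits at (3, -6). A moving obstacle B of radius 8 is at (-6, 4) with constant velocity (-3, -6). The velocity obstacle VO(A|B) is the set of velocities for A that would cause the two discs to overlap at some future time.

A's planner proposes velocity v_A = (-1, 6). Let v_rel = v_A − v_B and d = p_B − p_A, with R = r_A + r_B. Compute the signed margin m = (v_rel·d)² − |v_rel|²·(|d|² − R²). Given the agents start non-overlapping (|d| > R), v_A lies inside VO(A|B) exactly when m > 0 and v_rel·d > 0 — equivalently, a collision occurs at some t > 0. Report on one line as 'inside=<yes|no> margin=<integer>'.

d = (-9, 10),  |d|² = 181;  R = 3+8 = 11,  c = 181−11² = 60
v_rel = (2, 12),  |v_rel|² = 148;  v_rel·d = (2)·(-9) + (12)·(10) = 102
148·t² − 204·t + 60 = 0  ⇒  m = 102² − 148·60 = 1524
m = 1524 > 0,  v_rel·d = 102 > 0  ⇒  inside

inside=yes margin=1524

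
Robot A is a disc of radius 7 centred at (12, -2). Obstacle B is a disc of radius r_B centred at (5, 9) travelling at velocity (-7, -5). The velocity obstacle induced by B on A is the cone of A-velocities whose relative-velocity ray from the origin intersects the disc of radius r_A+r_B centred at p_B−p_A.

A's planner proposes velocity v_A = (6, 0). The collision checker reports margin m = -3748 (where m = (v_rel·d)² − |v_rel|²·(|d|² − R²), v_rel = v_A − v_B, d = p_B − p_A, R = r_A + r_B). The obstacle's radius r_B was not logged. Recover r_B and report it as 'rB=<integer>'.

m = -3748
d = (-7, 11);  v_rel = (13, 5),  |v_rel|² = 194
v_rel×d = (13)·(11) − (5)·(-7) = 178
since m = R²·194 − 178²:  R² = (31684 + -3748) / 194 = 144
R = √144 = 12  ⇒  r_B = 12 − 7 = 5

rB=5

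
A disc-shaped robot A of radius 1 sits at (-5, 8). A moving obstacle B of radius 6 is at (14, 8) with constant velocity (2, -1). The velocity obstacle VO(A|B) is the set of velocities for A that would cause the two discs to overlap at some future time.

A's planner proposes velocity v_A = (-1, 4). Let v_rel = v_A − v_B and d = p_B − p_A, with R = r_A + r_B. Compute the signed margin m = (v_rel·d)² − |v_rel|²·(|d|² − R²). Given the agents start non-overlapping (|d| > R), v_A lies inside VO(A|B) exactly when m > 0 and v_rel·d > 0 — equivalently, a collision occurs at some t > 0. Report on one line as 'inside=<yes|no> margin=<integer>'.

d = (19, 0),  |d|² = 361;  R = 1+6 = 7,  c = 361−7² = 312
v_rel = (-3, 5),  |v_rel|² = 34;  v_rel·d = (-3)·(19) + (5)·(0) = -57
34·t² + 114·t + 312 = 0  ⇒  m = (-57)² − 34·312 = -7359
m = -7359 < 0,  v_rel·d = -57 < 0  ⇒  outside

inside=no margin=-7359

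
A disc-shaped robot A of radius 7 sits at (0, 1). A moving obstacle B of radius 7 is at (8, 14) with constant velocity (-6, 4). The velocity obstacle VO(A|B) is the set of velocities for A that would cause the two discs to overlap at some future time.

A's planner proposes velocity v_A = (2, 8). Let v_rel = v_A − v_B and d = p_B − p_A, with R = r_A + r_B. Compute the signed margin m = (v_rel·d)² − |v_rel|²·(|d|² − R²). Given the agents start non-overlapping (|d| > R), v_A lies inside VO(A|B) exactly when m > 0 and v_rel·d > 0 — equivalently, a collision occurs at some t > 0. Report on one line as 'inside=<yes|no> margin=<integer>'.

d = (8, 13),  |d|² = 233;  R = 7+7 = 14,  c = 233−14² = 37
v_rel = (8, 4),  |v_rel|² = 80;  v_rel·d = (8)·(8) + (4)·(13) = 116
80·t² − 232·t + 37 = 0  ⇒  m = 116² − 80·37 = 10496
m = 10496 > 0,  v_rel·d = 116 > 0  ⇒  inside

inside=yes margin=10496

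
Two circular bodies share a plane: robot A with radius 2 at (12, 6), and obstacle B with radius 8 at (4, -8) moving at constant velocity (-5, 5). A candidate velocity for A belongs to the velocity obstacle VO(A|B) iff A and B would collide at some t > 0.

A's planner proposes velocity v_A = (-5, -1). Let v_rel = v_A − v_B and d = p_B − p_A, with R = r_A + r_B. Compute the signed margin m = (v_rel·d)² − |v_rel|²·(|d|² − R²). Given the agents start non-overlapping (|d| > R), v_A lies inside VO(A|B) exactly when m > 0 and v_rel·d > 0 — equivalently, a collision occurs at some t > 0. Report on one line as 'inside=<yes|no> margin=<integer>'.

d = (-8, -14),  |d|² = 260;  R = 2+8 = 10,  c = 260−10² = 160
v_rel = (0, -6),  |v_rel|² = 36;  v_rel·d = (0)·(-8) + (-6)·(-14) = 84
36·t² − 168·t + 160 = 0  ⇒  m = 84² − 36·160 = 1296
m = 1296 > 0,  v_rel·d = 84 > 0  ⇒  inside

inside=yes margin=1296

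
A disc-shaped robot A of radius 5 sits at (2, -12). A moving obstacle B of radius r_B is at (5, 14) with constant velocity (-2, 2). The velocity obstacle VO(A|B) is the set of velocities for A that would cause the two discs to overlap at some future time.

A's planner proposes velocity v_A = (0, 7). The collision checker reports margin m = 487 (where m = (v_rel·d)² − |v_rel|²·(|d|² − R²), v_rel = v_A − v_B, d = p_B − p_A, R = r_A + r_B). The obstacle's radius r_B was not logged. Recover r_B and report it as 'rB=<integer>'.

m = 487
d = (3, 26);  v_rel = (2, 5),  |v_rel|² = 29
v_rel×d = (2)·(26) − (5)·(3) = 37
since m = R²·29 − 37²:  R² = (1369 + 487) / 29 = 64
R = √64 = 8  ⇒  r_B = 8 − 5 = 3

rB=3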